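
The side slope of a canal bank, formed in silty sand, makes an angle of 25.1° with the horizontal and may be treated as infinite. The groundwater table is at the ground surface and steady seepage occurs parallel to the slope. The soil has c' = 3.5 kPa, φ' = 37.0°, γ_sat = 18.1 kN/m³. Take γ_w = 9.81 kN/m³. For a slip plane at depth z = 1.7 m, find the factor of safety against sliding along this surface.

FS = 1.03

With seepage parallel to the slope and the water table at the surface, the effective normal stress on the slip plane uses the buoyant unit weight γ' = γ_sat − γ_w while the driving shear stress uses γ_sat:
FS = [c' + γ' z cos²β tanφ'] / [γ_sat z sinβ cosβ]
γ' = 18.1 − 9.81 = 8.29 kN/m³
Numerator = 3.5 + 8.29·1.7·cos²25.1°·tan37.0° = 3.5 + 8.29·1.7·0.8201·0.7536 = 12.209 kPa
Denominator = 18.1·1.7·sin25.1°·cos25.1° = 18.1·1.7·0.4242·0.9056 = 11.820 kPa
FS = 12.209 / 11.820 = 1.033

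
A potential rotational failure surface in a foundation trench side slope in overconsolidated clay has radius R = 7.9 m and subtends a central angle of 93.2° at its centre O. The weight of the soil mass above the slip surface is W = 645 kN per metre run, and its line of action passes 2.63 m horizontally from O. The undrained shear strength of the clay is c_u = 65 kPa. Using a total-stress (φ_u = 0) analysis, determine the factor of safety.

FS = 3.89

Taking moments about the centre O, the resisting moment is provided by the undrained shear strength acting along the arc:
Arc length L_a = R·θ = 7.9·(93.2°·π/180) = 7.9·1.6266 = 12.85 m
M_R = c_u·L_a·R = 65·12.85·7.9 = 6598.7 kN·m/m
M_D = W·d = 645·2.63 = 1696.3 kN·m/m
FS = M_R / M_D = 6598.7 / 1696.3 = 3.890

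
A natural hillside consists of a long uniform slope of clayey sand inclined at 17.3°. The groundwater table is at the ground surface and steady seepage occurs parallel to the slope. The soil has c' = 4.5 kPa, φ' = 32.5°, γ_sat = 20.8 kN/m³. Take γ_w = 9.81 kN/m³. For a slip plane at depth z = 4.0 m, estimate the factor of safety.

With seepage parallel to the slope and the water table at the surface, the effective normal stress on the slip plane uses the buoyant unit weight γ' = γ_sat − γ_w while the driving shear stress uses γ_sat:
FS = [c' + γ' z cos²β tanφ'] / [γ_sat z sinβ cosβ]
γ' = 20.8 − 9.81 = 10.99 kN/m³
Numerator = 4.5 + 10.99·4.0·cos²17.3°·tan32.5° = 4.5 + 10.99·4.0·0.9116·0.6371 = 30.029 kPa
Denominator = 20.8·4.0·sin17.3°·cos17.3° = 20.8·4.0·0.2974·0.9548 = 23.622 kPa
FS = 30.029 / 23.622 = 1.271

FS = 1.27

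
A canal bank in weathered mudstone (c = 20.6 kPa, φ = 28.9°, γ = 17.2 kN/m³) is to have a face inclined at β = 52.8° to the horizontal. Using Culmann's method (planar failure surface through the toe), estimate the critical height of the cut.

Culmann's analysis gives the critical failure plane at α_cr = (β + φ)/2 = (52.8 + 28.9)/2 = 40.8°, and the critical height
H_c = (4c/γ) · sinβ cosφ / [1 − cos(β − φ)]
    = (4·20.6/17.2) · sin52.8°·cos28.9° / [1 − cos(23.9°)]
    = 4.791 · 0.7965·0.8755 / [1 − 0.9143]
    = 4.791 · 0.6973 / 0.0857
    = 38.96 m

H_c = 38.96 m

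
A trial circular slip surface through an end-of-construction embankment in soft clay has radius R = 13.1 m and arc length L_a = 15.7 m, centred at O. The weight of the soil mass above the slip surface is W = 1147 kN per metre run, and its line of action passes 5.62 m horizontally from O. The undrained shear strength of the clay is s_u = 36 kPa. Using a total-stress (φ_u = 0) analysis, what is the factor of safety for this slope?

Taking moments about the centre O, the resisting moment is provided by the undrained shear strength acting along the arc:
M_R = s_u·L_a·R = 36·15.70·13.1 = 7404.1 kN·m/m
M_D = W·d = 1147·5.62 = 6446.1 kN·m/m
FS = M_R / M_D = 7404.1 / 6446.1 = 1.149

FS = 1.15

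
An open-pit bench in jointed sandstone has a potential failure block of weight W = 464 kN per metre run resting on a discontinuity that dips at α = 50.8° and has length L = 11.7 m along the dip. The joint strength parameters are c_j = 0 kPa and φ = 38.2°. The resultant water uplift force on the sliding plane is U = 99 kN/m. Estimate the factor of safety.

Resolving the block weight along and normal to the plane and applying the Mohr–Coulomb strength on the joint:
N' = W cosα − U = 464·cos50.8° − 99 = 194.3 kN/m
Driving force T = W sinα = 464·sin50.8° = 359.6 kN/m
Resisting force R = c_j·L + N'·tanφ = 0·11.7 + 194.3·tan38.2° = 0.0 + 152.9 = 152.9 kN/m
FS = R / T = 152.9 / 359.6 = 0.425

FS = 0.43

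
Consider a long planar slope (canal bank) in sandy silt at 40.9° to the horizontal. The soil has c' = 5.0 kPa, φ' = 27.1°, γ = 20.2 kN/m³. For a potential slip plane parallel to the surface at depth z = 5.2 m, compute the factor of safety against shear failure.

For an infinite slope with a slip plane parallel to the surface (no pore pressure): FS = [c' + γz cos²β tanφ'] / [γz sinβ cosβ].
γz = 20.2·5.2 = 105.04 kN/m²
Numerator = 5.0 + 105.04·cos²40.9°·tan27.1° = 5.0 + 105.04·0.5713·0.5117 = 35.709 kPa
Denominator = 105.04·sin40.9°·cos40.9° = 105.04·0.6547·0.7559 = 51.983 kPa
FS = 35.709 / 51.983 = 0.687

FS = 0.69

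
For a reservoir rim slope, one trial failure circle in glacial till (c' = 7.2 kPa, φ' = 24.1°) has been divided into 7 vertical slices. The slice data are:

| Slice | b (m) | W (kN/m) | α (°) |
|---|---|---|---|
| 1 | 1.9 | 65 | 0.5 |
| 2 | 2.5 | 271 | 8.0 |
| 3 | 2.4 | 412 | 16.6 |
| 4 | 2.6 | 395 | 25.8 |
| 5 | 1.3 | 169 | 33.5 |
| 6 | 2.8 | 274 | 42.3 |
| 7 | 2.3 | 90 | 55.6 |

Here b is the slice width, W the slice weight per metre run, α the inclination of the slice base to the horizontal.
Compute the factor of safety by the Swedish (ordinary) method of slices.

FS = 1.18

Ordinary method of slices: FS = Σ[c'·Δl_i + (W_i cosα_i)·tanφ'] / Σ W_i sinα_i, with Δl_i = b_i / cosα_i.
Slice 1: Δl = 1.9/cos0.5° = 1.900 m; N'_1 = 65·cos0.5° = 65.0; c'Δl = 13.68; W sinα = 0.6
Slice 2: Δl = 2.5/cos8.0° = 2.525 m; N'_2 = 271·cos8.0° = 268.4; c'Δl = 18.18; W sinα = 37.7
Slice 3: Δl = 2.4/cos16.6° = 2.504 m; N'_3 = 412·cos16.6° = 394.8; c'Δl = 18.03; W sinα = 117.7
Slice 4: Δl = 2.6/cos25.8° = 2.888 m; N'_4 = 395·cos25.8° = 355.6; c'Δl = 20.79; W sinα = 171.9
Slice 5: Δl = 1.3/cos33.5° = 1.559 m; N'_5 = 169·cos33.5° = 140.9; c'Δl = 11.22; W sinα = 93.3
Slice 6: Δl = 2.8/cos42.3° = 3.786 m; N'_6 = 274·cos42.3° = 202.7; c'Δl = 27.26; W sinα = 184.4
Slice 7: Δl = 2.3/cos55.6° = 4.071 m; N'_7 = 90·cos55.6° = 50.8; c'Δl = 29.31; W sinα = 74.3
Σc'Δl = 138.5 kN/m; ΣN' = 1478.2 kN/m; ΣW sinα = 679.8 kN/m
Resisting = 138.5 + 1478.2·tan24.1° = 138.5 + 661.3 = 799.7 kN/m
FS = 799.7 / 679.8 = 1.176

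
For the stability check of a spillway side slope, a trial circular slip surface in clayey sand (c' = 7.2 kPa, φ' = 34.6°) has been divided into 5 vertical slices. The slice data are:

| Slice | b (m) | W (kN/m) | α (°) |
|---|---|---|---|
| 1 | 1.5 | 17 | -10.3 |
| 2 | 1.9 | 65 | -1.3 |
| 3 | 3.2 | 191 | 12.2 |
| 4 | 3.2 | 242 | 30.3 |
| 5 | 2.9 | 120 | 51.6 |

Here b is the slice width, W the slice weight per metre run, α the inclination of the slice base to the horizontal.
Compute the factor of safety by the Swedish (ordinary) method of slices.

Ordinary method of slices: FS = Σ[c'·Δl_i + (W_i cosα_i)·tanφ'] / Σ W_i sinα_i, with Δl_i = b_i / cosα_i.
Slice 1: Δl = 1.5/cos(-10.3°) = 1.525 m; N'_1 = 17·cos(-10.3°) = 16.7; c'Δl = 10.98; W sinα = -3.0
Slice 2: Δl = 1.9/cos(-1.3°) = 1.900 m; N'_2 = 65·cos(-1.3°) = 65.0; c'Δl = 13.68; W sinα = -1.5
Slice 3: Δl = 3.2/cos12.2° = 3.274 m; N'_3 = 191·cos12.2° = 186.7; c'Δl = 23.57; W sinα = 40.4
Slice 4: Δl = 3.2/cos30.3° = 3.706 m; N'_4 = 242·cos30.3° = 208.9; c'Δl = 26.69; W sinα = 122.1
Slice 5: Δl = 2.9/cos51.6° = 4.669 m; N'_5 = 120·cos51.6° = 74.5; c'Δl = 33.62; W sinα = 94.0
Σc'Δl = 108.5 kN/m; ΣN' = 551.9 kN/m; ΣW sinα = 252.0 kN/m
Resisting = 108.5 + 551.9·tan34.6° = 108.5 + 380.7 = 489.2 kN/m
FS = 489.2 / 252.0 = 1.942

FS = 1.94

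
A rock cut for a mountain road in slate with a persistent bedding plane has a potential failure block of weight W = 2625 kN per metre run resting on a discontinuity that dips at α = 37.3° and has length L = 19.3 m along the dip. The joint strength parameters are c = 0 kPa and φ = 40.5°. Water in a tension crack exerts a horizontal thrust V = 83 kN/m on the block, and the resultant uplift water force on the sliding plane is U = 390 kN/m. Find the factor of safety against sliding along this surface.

FS = 0.85

Resolving the block weight along and normal to the plane and applying the Mohr–Coulomb strength on the joint:
N' = W cosα − U − V sinα = 2625·cos37.3° − 390 − 83·sin37.3° = 1647.8 kN/m
Driving force T = W sinα + V cosα = 2625·sin37.3° + 83·cos37.3° = 1656.7 kN/m
Resisting force R = c·L + N'·tanφ = 0·19.3 + 1647.8·tan40.5° = 0.0 + 1407.4 = 1407.4 kN/m
FS = R / T = 1407.4 / 1656.7 = 0.849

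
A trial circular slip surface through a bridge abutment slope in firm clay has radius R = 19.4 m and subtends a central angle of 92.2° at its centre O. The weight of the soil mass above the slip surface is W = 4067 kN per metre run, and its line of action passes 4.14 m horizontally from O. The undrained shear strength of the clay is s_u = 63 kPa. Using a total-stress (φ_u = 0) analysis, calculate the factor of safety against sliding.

Taking moments about the centre O, the resisting moment is provided by the undrained shear strength acting along the arc:
Arc length L_a = R·θ = 19.4·(92.2°·π/180) = 19.4·1.6092 = 31.22 m
M_R = s_u·L_a·R = 63·31.22·19.4 = 38155.1 kN·m/m
M_D = W·d = 4067·4.14 = 16837.4 kN·m/m
FS = M_R / M_D = 38155.1 / 16837.4 = 2.266

FS = 2.27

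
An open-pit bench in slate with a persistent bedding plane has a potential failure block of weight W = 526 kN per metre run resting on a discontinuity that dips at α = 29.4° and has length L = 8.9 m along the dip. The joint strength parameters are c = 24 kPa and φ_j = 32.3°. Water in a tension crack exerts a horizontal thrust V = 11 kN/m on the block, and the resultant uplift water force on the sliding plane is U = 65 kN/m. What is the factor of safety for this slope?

FS = 1.71

Resolving the block weight along and normal to the plane and applying the Mohr–Coulomb strength on the joint:
N' = W cosα − U − V sinα = 526·cos29.4° − 65 − 11·sin29.4° = 387.9 kN/m
Driving force T = W sinα + V cosα = 526·sin29.4° + 11·cos29.4° = 267.8 kN/m
Resisting force R = c·L + N'·tanφ_j = 24·8.9 + 387.9·tan32.3° = 213.6 + 245.2 = 458.8 kN/m
FS = R / T = 458.8 / 267.8 = 1.713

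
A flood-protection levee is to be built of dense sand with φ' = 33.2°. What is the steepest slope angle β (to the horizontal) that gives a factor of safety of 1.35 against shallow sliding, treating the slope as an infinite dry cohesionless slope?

β = 25.9°

For an infinite dry cohesionless slope FS = tanφ'/tanβ, so tanβ = tanφ' / FS.
tanβ = tan33.2° / 1.35 = 0.6544 / 1.35 = 0.4847
β = arctan(0.4847) = 25.86°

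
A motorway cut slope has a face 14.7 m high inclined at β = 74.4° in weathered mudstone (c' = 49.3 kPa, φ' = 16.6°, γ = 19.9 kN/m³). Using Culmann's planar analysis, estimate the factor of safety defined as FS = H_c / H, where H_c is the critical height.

H_c = (4c'/γ) · sinβ cosφ' / [1 − cos(β − φ')]
    = (4·49.3/19.9) · sin74.4°·cos16.6° / [1 − cos57.8°]
    = 9.910 · 0.9230 / 0.4671 = 19.58 m
FS = H_c / H = 19.58 / 14.7 = 1.332

FS = 1.33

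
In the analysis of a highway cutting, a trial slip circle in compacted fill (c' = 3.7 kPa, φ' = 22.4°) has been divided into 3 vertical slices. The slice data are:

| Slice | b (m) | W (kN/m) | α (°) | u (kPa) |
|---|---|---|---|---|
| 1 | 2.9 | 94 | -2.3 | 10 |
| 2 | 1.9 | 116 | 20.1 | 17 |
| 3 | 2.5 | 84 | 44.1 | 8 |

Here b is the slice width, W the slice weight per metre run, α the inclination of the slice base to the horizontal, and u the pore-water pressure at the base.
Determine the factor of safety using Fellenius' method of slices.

FS = 1.08

Ordinary method of slices: FS = Σ[c'·Δl_i + (W_i cosα_i − u_i·Δl_i)·tanφ'] / Σ W_i sinα_i, with Δl_i = b_i / cosα_i.
Slice 1: Δl = 2.9/cos(-2.3°) = 2.902 m; N'_1 = 94·cos(-2.3°) − 10·2.902 = 64.9; c'Δl = 10.74; W sinα = -3.8
Slice 2: Δl = 1.9/cos20.1° = 2.023 m; N'_2 = 116·cos20.1° − 17·2.023 = 74.5; c'Δl = 7.49; W sinα = 39.9
Slice 3: Δl = 2.5/cos44.1° = 3.481 m; N'_3 = 84·cos44.1° − 8·3.481 = 32.5; c'Δl = 12.88; W sinα = 58.5
Σc'Δl = 31.1 kN/m; ΣN' = 171.9 kN/m; ΣW sinα = 94.5 kN/m
Resisting = 31.1 + 171.9·tan22.4° = 31.1 + 70.9 = 102.0 kN/m
FS = 102.0 / 94.5 = 1.078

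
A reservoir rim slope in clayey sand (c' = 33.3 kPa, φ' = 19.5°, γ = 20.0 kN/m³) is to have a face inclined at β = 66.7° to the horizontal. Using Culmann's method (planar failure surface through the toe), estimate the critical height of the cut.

H_c = 17.99 m

Culmann's analysis gives the critical failure plane at α_cr = (β + φ')/2 = (66.7 + 19.5)/2 = 43.1°, and the critical height
H_c = (4c'/γ) · sinβ cosφ' / [1 − cos(β − φ')]
    = (4·33.3/20.0) · sin66.7°·cos19.5° / [1 − cos(47.2°)]
    = 6.660 · 0.9184·0.9426 / [1 − 0.6794]
    = 6.660 · 0.8658 / 0.3206
    = 17.99 m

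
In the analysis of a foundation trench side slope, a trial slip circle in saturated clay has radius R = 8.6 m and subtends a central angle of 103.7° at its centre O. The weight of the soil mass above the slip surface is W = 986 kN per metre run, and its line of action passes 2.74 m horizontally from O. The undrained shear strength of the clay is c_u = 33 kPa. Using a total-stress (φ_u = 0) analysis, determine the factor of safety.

FS = 1.64

Taking moments about the centre O, the resisting moment is provided by the undrained shear strength acting along the arc:
Arc length L_a = R·θ = 8.6·(103.7°·π/180) = 8.6·1.8099 = 15.57 m
M_R = c_u·L_a·R = 33·15.57·8.6 = 4417.4 kN·m/m
M_D = W·d = 986·2.74 = 2701.6 kN·m/m
FS = M_R / M_D = 4417.4 / 2701.6 = 1.635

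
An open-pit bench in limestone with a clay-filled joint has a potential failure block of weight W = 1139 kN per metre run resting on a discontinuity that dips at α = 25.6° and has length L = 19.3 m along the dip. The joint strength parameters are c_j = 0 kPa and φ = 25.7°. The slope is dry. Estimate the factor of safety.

FS = 1.00

Resolving the block weight along and normal to the plane and applying the Mohr–Coulomb strength on the joint:
N' = W cosα = 1139·cos25.6° = 1027.2 kN/m
Driving force T = W sinα = 1139·sin25.6° = 492.1 kN/m
Resisting force R = c_j·L + N'·tanφ = 0·19.3 + 1027.2·tan25.7° = 0.0 + 494.4 = 494.4 kN/m
FS = R / T = 494.4 / 492.1 = 1.004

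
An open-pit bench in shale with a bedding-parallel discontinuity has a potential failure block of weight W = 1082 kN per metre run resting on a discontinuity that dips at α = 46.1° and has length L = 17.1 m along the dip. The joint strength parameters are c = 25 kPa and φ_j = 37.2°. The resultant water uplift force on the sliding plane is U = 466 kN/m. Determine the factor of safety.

Resolving the block weight along and normal to the plane and applying the Mohr–Coulomb strength on the joint:
N' = W cosα − U = 1082·cos46.1° − 466 = 284.3 kN/m
Driving force T = W sinα = 1082·sin46.1° = 779.6 kN/m
Resisting force R = c·L + N'·tanφ_j = 25·17.1 + 284.3·tan37.2° = 427.5 + 215.8 = 643.3 kN/m
FS = R / T = 643.3 / 779.6 = 0.825

FS = 0.83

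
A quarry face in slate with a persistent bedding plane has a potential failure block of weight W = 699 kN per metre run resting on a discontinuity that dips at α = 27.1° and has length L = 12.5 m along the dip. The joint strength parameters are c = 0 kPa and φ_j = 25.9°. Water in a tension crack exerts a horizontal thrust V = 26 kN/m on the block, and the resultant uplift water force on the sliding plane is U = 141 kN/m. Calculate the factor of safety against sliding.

Resolving the block weight along and normal to the plane and applying the Mohr–Coulomb strength on the joint:
N' = W cosα − U − V sinα = 699·cos27.1° − 141 − 26·sin27.1° = 469.4 kN/m
Driving force T = W sinα + V cosα = 699·sin27.1° + 26·cos27.1° = 341.6 kN/m
Resisting force R = c·L + N'·tanφ_j = 0·12.5 + 469.4·tan25.9° = 0.0 + 227.9 = 227.9 kN/m
FS = R / T = 227.9 / 341.6 = 0.667

FS = 0.67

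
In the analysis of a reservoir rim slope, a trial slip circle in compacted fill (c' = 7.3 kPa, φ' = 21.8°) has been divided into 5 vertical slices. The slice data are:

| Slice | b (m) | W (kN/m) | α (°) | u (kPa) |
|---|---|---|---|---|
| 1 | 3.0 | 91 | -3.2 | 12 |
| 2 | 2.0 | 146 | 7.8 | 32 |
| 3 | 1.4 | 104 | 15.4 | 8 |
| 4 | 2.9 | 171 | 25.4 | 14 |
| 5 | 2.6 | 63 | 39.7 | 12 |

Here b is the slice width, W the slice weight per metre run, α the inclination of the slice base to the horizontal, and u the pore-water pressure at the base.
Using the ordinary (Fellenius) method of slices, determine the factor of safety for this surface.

FS = 1.49

Ordinary method of slices: FS = Σ[c'·Δl_i + (W_i cosα_i − u_i·Δl_i)·tanφ'] / Σ W_i sinα_i, with Δl_i = b_i / cosα_i.
Slice 1: Δl = 3.0/cos(-3.2°) = 3.005 m; N'_1 = 91·cos(-3.2°) − 12·3.005 = 54.8; c'Δl = 21.93; W sinα = -5.1
Slice 2: Δl = 2.0/cos7.8° = 2.019 m; N'_2 = 146·cos7.8° − 32·2.019 = 80.1; c'Δl = 14.74; W sinα = 19.8
Slice 3: Δl = 1.4/cos15.4° = 1.452 m; N'_3 = 104·cos15.4° − 8·1.452 = 88.6; c'Δl = 10.60; W sinα = 27.6
Slice 4: Δl = 2.9/cos25.4° = 3.210 m; N'_4 = 171·cos25.4° − 14·3.210 = 109.5; c'Δl = 23.44; W sinα = 73.3
Slice 5: Δl = 2.6/cos39.7° = 3.379 m; N'_5 = 63·cos39.7° − 12·3.379 = 7.9; c'Δl = 24.67; W sinα = 40.2
Σc'Δl = 95.4 kN/m; ΣN' = 340.9 kN/m; ΣW sinα = 155.9 kN/m
Resisting = 95.4 + 340.9·tan21.8° = 95.4 + 136.4 = 231.7 kN/m
FS = 231.7 / 155.9 = 1.486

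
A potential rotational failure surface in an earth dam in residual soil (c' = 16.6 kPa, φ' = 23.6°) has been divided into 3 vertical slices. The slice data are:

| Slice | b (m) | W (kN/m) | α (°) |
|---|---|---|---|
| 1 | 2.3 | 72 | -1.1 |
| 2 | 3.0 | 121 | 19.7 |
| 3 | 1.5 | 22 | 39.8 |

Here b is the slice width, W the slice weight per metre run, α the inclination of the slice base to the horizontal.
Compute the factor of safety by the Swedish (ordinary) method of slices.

Ordinary method of slices: FS = Σ[c'·Δl_i + (W_i cosα_i)·tanφ'] / Σ W_i sinα_i, with Δl_i = b_i / cosα_i.
Slice 1: Δl = 2.3/cos(-1.1°) = 2.300 m; N'_1 = 72·cos(-1.1°) = 72.0; c'Δl = 38.19; W sinα = -1.4
Slice 2: Δl = 3.0/cos19.7° = 3.187 m; N'_2 = 121·cos19.7° = 113.9; c'Δl = 52.90; W sinα = 40.8
Slice 3: Δl = 1.5/cos39.8° = 1.952 m; N'_3 = 22·cos39.8° = 16.9; c'Δl = 32.41; W sinα = 14.1
Σc'Δl = 123.5 kN/m; ΣN' = 202.8 kN/m; ΣW sinα = 53.5 kN/m
Resisting = 123.5 + 202.8·tan23.6° = 123.5 + 88.6 = 212.1 kN/m
FS = 212.1 / 53.5 = 3.965

FS = 3.97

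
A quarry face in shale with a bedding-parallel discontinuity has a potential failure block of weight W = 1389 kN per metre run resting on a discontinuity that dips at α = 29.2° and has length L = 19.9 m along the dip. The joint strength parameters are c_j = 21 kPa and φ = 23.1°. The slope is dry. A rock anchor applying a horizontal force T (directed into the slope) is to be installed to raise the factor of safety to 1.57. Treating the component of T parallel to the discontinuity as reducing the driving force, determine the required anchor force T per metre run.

T = 82 kN/m

Resolving forces along and normal to the sliding plane, with the horizontal anchor force T adding T·sinα to the effective normal force and T·cosα acting up the plane against the driving force:
FS = [c_jL + (W cosα + T sinα) tanφ] / [W sinα − T cosα]
Without the anchor: N' = 1212.5 kN/m, driving T_d = 677.6 kN/m, resisting R = 21·19.9 + 1212.5·tan23.1° = 935.1 kN/m, FS = 1.38.
Setting FS = 1.57 and solving for T:
1.57·(677.6 − T cos29.2°) = 935.1 + T sin29.2°·tan23.1°
T·(sin29.2°·tan23.1° + 1.57·cos29.2°) = 1.57·677.6 − 935.1
T·(0.4879·0.4265 + 1.57·0.8729) = 1063.9 − 935.1 = 128.8
T·1.5786 = 128.8
T = 81.6 kN/m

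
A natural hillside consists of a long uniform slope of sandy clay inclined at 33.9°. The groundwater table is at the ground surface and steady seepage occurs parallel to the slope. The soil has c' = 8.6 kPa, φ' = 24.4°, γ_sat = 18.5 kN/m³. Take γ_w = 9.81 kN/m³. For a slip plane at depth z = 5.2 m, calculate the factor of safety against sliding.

FS = 0.51

With seepage parallel to the slope and the water table at the surface, the effective normal stress on the slip plane uses the buoyant unit weight γ' = γ_sat − γ_w while the driving shear stress uses γ_sat:
FS = [c' + γ' z cos²β tanφ'] / [γ_sat z sinβ cosβ]
γ' = 18.5 − 9.81 = 8.69 kN/m³
Numerator = 8.6 + 8.69·5.2·cos²33.9°·tan24.4° = 8.6 + 8.69·5.2·0.6889·0.4536 = 22.722 kPa
Denominator = 18.5·5.2·sin33.9°·cos33.9° = 18.5·5.2·0.5577·0.8300 = 44.534 kPa
FS = 22.722 / 44.534 = 0.510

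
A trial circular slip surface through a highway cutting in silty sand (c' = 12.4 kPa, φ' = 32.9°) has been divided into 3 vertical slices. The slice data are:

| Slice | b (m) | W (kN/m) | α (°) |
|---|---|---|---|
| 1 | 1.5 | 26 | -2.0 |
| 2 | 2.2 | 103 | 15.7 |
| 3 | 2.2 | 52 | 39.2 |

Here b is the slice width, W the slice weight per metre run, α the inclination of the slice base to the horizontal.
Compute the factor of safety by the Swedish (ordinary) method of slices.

Ordinary method of slices: FS = Σ[c'·Δl_i + (W_i cosα_i)·tanφ'] / Σ W_i sinα_i, with Δl_i = b_i / cosα_i.
Slice 1: Δl = 1.5/cos(-2.0°) = 1.501 m; N'_1 = 26·cos(-2.0°) = 26.0; c'Δl = 18.61; W sinα = -0.9
Slice 2: Δl = 2.2/cos15.7° = 2.285 m; N'_2 = 103·cos15.7° = 99.2; c'Δl = 28.34; W sinα = 27.9
Slice 3: Δl = 2.2/cos39.2° = 2.839 m; N'_3 = 52·cos39.2° = 40.3; c'Δl = 35.20; W sinα = 32.9
Σc'Δl = 82.2 kN/m; ΣN' = 165.4 kN/m; ΣW sinα = 59.8 kN/m
Resisting = 82.2 + 165.4·tan32.9° = 82.2 + 107.0 = 189.2 kN/m
FS = 189.2 / 59.8 = 3.162

FS = 3.16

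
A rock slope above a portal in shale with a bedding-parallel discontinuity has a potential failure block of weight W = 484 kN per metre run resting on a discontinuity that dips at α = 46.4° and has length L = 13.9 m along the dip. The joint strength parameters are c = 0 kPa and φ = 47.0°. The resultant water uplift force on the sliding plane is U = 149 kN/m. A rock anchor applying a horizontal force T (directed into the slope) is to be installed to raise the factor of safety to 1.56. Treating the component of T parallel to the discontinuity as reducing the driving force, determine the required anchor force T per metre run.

T = 188 kN/m

Resolving forces along and normal to the sliding plane, with the horizontal anchor force T adding T·sinα to the effective normal force and T·cosα acting up the plane against the driving force:
FS = [cL + (W cosα − U + T sinα) tanφ] / [W sinα − T cosα]
Without the anchor: N' = 184.8 kN/m, driving T_d = 350.5 kN/m, resisting R = 0·13.9 + 184.8·tan47.0° = 198.1 kN/m, FS = 0.57.
Setting FS = 1.56 and solving for T:
1.56·(350.5 − T cos46.4°) = 198.1 + T sin46.4°·tan47.0°
T·(sin46.4°·tan47.0° + 1.56·cos46.4°) = 1.56·350.5 − 198.1
T·(0.7242·1.0724 + 1.56·0.6896) = 546.8 − 198.1 = 348.6
T·1.8524 = 348.6
T = 188.2 kN/m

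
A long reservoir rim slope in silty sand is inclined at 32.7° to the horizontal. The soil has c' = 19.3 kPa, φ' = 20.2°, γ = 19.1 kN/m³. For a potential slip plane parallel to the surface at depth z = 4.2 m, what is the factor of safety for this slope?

For an infinite slope with a slip plane parallel to the surface (no pore pressure): FS = [c' + γz cos²β tanφ'] / [γz sinβ cosβ].
γz = 19.1·4.2 = 80.22 kN/m²
Numerator = 19.3 + 80.22·cos²32.7°·tan20.2° = 19.3 + 80.22·0.7081·0.3679 = 40.201 kPa
Denominator = 80.22·sin32.7°·cos32.7° = 80.22·0.5402·0.8415 = 36.469 kPa
FS = 40.201 / 36.469 = 1.102

FS = 1.10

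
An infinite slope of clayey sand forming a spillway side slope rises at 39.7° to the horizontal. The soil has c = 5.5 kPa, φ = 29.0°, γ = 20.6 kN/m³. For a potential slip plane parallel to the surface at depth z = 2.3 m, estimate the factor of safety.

FS = 0.90

For an infinite slope with a slip plane parallel to the surface (no pore pressure): FS = [c + γz cos²β tanφ] / [γz sinβ cosβ].
γz = 20.6·2.3 = 47.38 kN/m²
Numerator = 5.5 + 47.38·cos²39.7°·tan29.0° = 5.5 + 47.38·0.5920·0.5543 = 21.047 kPa
Denominator = 47.38·sin39.7°·cos39.7° = 47.38·0.6388·0.7694 = 23.286 kPa
FS = 21.047 / 23.286 = 0.904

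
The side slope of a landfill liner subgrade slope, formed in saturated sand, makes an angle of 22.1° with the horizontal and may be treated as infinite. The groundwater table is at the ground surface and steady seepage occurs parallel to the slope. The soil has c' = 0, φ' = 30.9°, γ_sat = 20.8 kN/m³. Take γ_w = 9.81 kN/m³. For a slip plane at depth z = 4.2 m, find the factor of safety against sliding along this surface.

With seepage parallel to the slope and the water table at the surface, the effective normal stress on the slip plane uses the buoyant unit weight γ' = γ_sat − γ_w while the driving shear stress uses γ_sat:
FS = [c' + γ' z cos²β tanφ'] / [γ_sat z sinβ cosβ]
(For c' = 0 this reduces to FS = (γ'/γ_sat)·tanφ'/tanβ.)
γ' = 20.8 − 9.81 = 10.99 kN/m³
Numerator = 0.0 + 10.99·4.2·cos²22.1°·tan30.9° = 0.0 + 10.99·4.2·0.8585·0.5985 = 23.715 kPa
Denominator = 20.8·4.2·sin22.1°·cos22.1° = 20.8·4.2·0.3762·0.9265 = 30.452 kPa
FS = 23.715 / 30.452 = 0.779

FS = 0.78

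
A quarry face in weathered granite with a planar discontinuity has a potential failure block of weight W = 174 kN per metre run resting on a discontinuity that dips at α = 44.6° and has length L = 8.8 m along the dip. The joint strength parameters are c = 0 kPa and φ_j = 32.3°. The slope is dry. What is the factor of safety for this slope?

Resolving the block weight along and normal to the plane and applying the Mohr–Coulomb strength on the joint:
N' = W cosα = 174·cos44.6° = 123.9 kN/m
Driving force T = W sinα = 174·sin44.6° = 122.2 kN/m
Resisting force R = c·L + N'·tanφ_j = 0·8.8 + 123.9·tan32.3° = 0.0 + 78.3 = 78.3 kN/m
FS = R / T = 78.3 / 122.2 = 0.641

FS = 0.64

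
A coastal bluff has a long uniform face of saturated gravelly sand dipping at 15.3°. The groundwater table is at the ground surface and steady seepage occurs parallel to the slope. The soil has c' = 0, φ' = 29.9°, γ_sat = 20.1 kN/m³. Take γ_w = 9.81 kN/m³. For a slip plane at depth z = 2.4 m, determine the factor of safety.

FS = 1.08

With seepage parallel to the slope and the water table at the surface, the effective normal stress on the slip plane uses the buoyant unit weight γ' = γ_sat − γ_w while the driving shear stress uses γ_sat:
FS = [c' + γ' z cos²β tanφ'] / [γ_sat z sinβ cosβ]
(For c' = 0 this reduces to FS = (γ'/γ_sat)·tanφ'/tanβ.)
γ' = 20.1 − 9.81 = 10.29 kN/m³
Numerator = 0.0 + 10.29·2.4·cos²15.3°·tan29.9° = 0.0 + 10.29·2.4·0.9304·0.5750 = 13.212 kPa
Denominator = 20.1·2.4·sin15.3°·cos15.3° = 20.1·2.4·0.2639·0.9646 = 12.278 kPa
FS = 13.212 / 12.278 = 1.076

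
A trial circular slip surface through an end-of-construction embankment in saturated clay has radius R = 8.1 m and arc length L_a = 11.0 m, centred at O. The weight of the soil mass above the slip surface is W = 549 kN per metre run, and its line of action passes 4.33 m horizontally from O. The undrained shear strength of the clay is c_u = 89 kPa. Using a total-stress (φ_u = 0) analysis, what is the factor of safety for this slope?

FS = 3.34

Taking moments about the centre O, the resisting moment is provided by the undrained shear strength acting along the arc:
M_R = c_u·L_a·R = 89·11.00·8.1 = 7929.9 kN·m/m
M_D = W·d = 549·4.33 = 2377.2 kN·m/m
FS = M_R / M_D = 7929.9 / 2377.2 = 3.336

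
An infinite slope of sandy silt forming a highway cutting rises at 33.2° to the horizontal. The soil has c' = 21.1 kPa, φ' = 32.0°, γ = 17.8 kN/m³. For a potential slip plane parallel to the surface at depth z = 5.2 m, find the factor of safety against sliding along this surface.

For an infinite slope with a slip plane parallel to the surface (no pore pressure): FS = [c' + γz cos²β tanφ'] / [γz sinβ cosβ].
γz = 17.8·5.2 = 92.56 kN/m²
Numerator = 21.1 + 92.56·cos²33.2°·tan32.0° = 21.1 + 92.56·0.7002·0.6249 = 61.597 kPa
Denominator = 92.56·sin33.2°·cos33.2° = 92.56·0.5476·0.8368 = 42.409 kPa
FS = 61.597 / 42.409 = 1.452

FS = 1.45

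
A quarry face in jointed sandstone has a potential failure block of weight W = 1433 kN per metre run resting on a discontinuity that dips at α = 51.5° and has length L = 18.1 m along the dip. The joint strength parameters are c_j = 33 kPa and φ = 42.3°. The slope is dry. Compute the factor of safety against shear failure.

Resolving the block weight along and normal to the plane and applying the Mohr–Coulomb strength on the joint:
N' = W cosα = 1433·cos51.5° = 892.1 kN/m
Driving force T = W sinα = 1433·sin51.5° = 1121.5 kN/m
Resisting force R = c_j·L + N'·tanφ = 33·18.1 + 892.1·tan42.3° = 597.3 + 811.7 = 1409.0 kN/m
FS = R / T = 1409.0 / 1121.5 = 1.256

FS = 1.26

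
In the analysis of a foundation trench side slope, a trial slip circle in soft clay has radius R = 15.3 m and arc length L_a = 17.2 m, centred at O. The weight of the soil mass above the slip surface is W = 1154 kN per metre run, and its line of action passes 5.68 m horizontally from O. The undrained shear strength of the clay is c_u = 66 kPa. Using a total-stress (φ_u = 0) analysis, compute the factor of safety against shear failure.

FS = 2.65

Taking moments about the centre O, the resisting moment is provided by the undrained shear strength acting along the arc:
M_R = c_u·L_a·R = 66·17.20·15.3 = 17368.6 kN·m/m
M_D = W·d = 1154·5.68 = 6554.7 kN·m/m
FS = M_R / M_D = 17368.6 / 6554.7 = 2.650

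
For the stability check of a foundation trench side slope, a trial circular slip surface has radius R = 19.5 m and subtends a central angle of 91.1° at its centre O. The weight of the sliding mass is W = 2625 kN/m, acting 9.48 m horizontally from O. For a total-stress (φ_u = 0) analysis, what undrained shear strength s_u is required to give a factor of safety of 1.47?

FS = s_u·L_a·R / (W·d), so s_u = FS·W·d / (L_a·R).
Arc length L_a = R·θ = 19.5·(91.1°·π/180) = 19.5·1.5900 = 31.00 m
s_u = 1.47·2625·9.48 / (31.00·19.5) = 36581.0 / 604.60 = 60.50 kPa

s_u = 60.5 kPa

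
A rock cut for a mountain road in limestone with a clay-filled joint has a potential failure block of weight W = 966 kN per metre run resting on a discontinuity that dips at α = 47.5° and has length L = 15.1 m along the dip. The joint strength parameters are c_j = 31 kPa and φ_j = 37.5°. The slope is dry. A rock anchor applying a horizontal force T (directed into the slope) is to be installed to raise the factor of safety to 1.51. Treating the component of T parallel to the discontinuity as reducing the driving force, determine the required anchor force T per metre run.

Resolving forces along and normal to the sliding plane, with the horizontal anchor force T adding T·sinα to the effective normal force and T·cosα acting up the plane against the driving force:
FS = [c_jL + (W cosα + T sinα) tanφ_j] / [W sinα − T cosα]
Without the anchor: N' = 652.6 kN/m, driving T_d = 712.2 kN/m, resisting R = 31·15.1 + 652.6·tan37.5° = 968.9 kN/m, FS = 1.36.
Setting FS = 1.51 and solving for T:
1.51·(712.2 − T cos47.5°) = 968.9 + T sin47.5°·tan37.5°
T·(sin47.5°·tan37.5° + 1.51·cos47.5°) = 1.51·712.2 − 968.9
T·(0.7373·0.7673 + 1.51·0.6756) = 1075.4 − 968.9 = 106.6
T·1.5859 = 106.6
T = 67.2 kN/m

T = 67 kN/m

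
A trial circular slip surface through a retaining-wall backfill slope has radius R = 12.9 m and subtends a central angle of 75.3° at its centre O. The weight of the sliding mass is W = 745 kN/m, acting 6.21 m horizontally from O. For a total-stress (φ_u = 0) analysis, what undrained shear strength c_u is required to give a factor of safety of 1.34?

FS = c_u·L_a·R / (W·d), so c_u = FS·W·d / (L_a·R).
Arc length L_a = R·θ = 12.9·(75.3°·π/180) = 12.9·1.3142 = 16.95 m
c_u = 1.34·745·6.21 / (16.95·12.9) = 6199.4 / 218.70 = 28.35 kPa

c_u = 28.3 kPa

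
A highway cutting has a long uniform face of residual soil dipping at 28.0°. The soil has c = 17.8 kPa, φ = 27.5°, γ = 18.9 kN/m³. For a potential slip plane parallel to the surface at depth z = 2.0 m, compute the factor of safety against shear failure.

For an infinite slope with a slip plane parallel to the surface (no pore pressure): FS = [c + γz cos²β tanφ] / [γz sinβ cosβ].
γz = 18.9·2.0 = 37.80 kN/m²
Numerator = 17.8 + 37.80·cos²28.0°·tan27.5° = 17.8 + 37.80·0.7796·0.5206 = 33.140 kPa
Denominator = 37.80·sin28.0°·cos28.0° = 37.80·0.4695·0.8829 = 15.669 kPa
FS = 33.140 / 15.669 = 2.115

FS = 2.12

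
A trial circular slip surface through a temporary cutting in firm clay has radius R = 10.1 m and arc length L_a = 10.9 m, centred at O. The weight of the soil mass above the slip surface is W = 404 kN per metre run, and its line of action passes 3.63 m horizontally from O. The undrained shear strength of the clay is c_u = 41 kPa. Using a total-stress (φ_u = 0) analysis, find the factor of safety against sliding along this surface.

Taking moments about the centre O, the resisting moment is provided by the undrained shear strength acting along the arc:
M_R = c_u·L_a·R = 41·10.90·10.1 = 4513.7 kN·m/m
M_D = W·d = 404·3.63 = 1466.5 kN·m/m
FS = M_R / M_D = 4513.7 / 1466.5 = 3.078

FS = 3.08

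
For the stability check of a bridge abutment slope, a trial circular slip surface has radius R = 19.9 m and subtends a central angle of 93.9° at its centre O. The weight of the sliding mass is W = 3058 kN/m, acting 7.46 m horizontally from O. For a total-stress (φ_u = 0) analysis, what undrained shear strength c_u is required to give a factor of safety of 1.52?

FS = c_u·L_a·R / (W·d), so c_u = FS·W·d / (L_a·R).
Arc length L_a = R·θ = 19.9·(93.9°·π/180) = 19.9·1.6389 = 32.61 m
c_u = 1.52·3058·7.46 / (32.61·19.9) = 34675.3 / 649.01 = 53.43 kPa

c_u = 53.4 kPa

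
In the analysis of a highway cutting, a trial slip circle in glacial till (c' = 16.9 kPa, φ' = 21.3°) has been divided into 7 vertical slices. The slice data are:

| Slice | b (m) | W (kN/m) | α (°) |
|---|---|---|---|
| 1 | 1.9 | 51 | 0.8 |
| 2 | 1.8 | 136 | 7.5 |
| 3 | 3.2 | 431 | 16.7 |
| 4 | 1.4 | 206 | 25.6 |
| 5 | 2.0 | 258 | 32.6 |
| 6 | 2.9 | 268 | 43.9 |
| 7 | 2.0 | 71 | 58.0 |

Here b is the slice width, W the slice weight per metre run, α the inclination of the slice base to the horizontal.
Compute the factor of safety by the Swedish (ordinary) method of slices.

FS = 1.29

Ordinary method of slices: FS = Σ[c'·Δl_i + (W_i cosα_i)·tanφ'] / Σ W_i sinα_i, with Δl_i = b_i / cosα_i.
Slice 1: Δl = 1.9/cos0.8° = 1.900 m; N'_1 = 51·cos0.8° = 51.0; c'Δl = 32.11; W sinα = 0.7
Slice 2: Δl = 1.8/cos7.5° = 1.816 m; N'_2 = 136·cos7.5° = 134.8; c'Δl = 30.68; W sinα = 17.8
Slice 3: Δl = 3.2/cos16.7° = 3.341 m; N'_3 = 431·cos16.7° = 412.8; c'Δl = 56.46; W sinα = 123.9
Slice 4: Δl = 1.4/cos25.6° = 1.552 m; N'_4 = 206·cos25.6° = 185.8; c'Δl = 26.24; W sinα = 89.0
Slice 5: Δl = 2.0/cos32.6° = 2.374 m; N'_5 = 258·cos32.6° = 217.4; c'Δl = 40.12; W sinα = 139.0
Slice 6: Δl = 2.9/cos43.9° = 4.025 m; N'_6 = 268·cos43.9° = 193.1; c'Δl = 68.02; W sinα = 185.8
Slice 7: Δl = 2.0/cos58.0° = 3.774 m; N'_7 = 71·cos58.0° = 37.6; c'Δl = 63.78; W sinα = 60.2
Σc'Δl = 317.4 kN/m; ΣN' = 1232.5 kN/m; ΣW sinα = 616.4 kN/m
Resisting = 317.4 + 1232.5·tan21.3° = 317.4 + 480.5 = 798.0 kN/m
FS = 798.0 / 616.4 = 1.295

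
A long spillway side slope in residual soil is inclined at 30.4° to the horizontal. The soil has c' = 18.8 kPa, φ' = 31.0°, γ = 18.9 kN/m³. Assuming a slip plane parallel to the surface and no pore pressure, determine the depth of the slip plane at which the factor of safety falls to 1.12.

z = 23.78 m

Setting FS = 1.12 in FS = [c' + γz cos²β tanφ'] / [γz sinβ cosβ] and solving for z:
z = c' / [γ cosβ (FS·sinβ − cosβ·tanφ')]
  = 18.8 / [18.9·cos30.4°·(1.12·sin30.4° − cos30.4°·tan31.0°)]
  = 18.8 / [18.9·0.8625·(1.12·0.5060 − 0.8625·0.6009)]
  = 18.8 / 0.7907 = 23.775 m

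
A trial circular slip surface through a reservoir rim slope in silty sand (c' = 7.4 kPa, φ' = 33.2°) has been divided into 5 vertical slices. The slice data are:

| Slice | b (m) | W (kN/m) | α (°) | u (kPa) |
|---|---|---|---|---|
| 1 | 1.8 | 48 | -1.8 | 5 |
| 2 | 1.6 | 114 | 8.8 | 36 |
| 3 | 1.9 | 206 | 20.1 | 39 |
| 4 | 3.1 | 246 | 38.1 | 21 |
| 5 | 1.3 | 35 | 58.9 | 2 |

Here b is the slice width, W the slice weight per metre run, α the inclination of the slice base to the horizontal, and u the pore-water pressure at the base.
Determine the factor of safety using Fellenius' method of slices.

FS = 1.14

Ordinary method of slices: FS = Σ[c'·Δl_i + (W_i cosα_i − u_i·Δl_i)·tanφ'] / Σ W_i sinα_i, with Δl_i = b_i / cosα_i.
Slice 1: Δl = 1.8/cos(-1.8°) = 1.801 m; N'_1 = 48·cos(-1.8°) − 5·1.801 = 39.0; c'Δl = 13.33; W sinα = -1.5
Slice 2: Δl = 1.6/cos8.8° = 1.619 m; N'_2 = 114·cos8.8° − 36·1.619 = 54.4; c'Δl = 11.98; W sinα = 17.4
Slice 3: Δl = 1.9/cos20.1° = 2.023 m; N'_3 = 206·cos20.1° − 39·2.023 = 114.5; c'Δl = 14.97; W sinα = 70.8
Slice 4: Δl = 3.1/cos38.1° = 3.939 m; N'_4 = 246·cos38.1° − 21·3.939 = 110.9; c'Δl = 29.15; W sinα = 151.8
Slice 5: Δl = 1.3/cos58.9° = 2.517 m; N'_5 = 35·cos58.9° − 2·2.517 = 13.0; c'Δl = 18.62; W sinα = 30.0
Σc'Δl = 88.1 kN/m; ΣN' = 331.8 kN/m; ΣW sinα = 268.5 kN/m
Resisting = 88.1 + 331.8·tan33.2° = 88.1 + 217.1 = 305.2 kN/m
FS = 305.2 / 268.5 = 1.137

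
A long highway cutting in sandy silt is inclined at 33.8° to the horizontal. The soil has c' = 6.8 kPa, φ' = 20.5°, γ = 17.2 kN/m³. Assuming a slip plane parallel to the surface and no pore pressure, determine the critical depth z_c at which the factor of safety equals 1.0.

z_c = 1.94 m

Setting FS = 1.00 in FS = [c' + γz cos²β tanφ'] / [γz sinβ cosβ] and solving for z:
z = c' / [γ cosβ (FS·sinβ − cosβ·tanφ')]
  = 6.8 / [17.2·cos33.8°·(1.00·sin33.8° − cos33.8°·tan20.5°)]
  = 6.8 / [17.2·0.8310·(1.00·0.5563 − 0.8310·0.3739)]
  = 6.8 / 3.5104 = 1.937 m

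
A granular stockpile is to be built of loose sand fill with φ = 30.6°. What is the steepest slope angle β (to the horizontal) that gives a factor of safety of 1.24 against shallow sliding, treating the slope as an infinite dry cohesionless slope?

β = 25.5°

For an infinite dry cohesionless slope FS = tanφ/tanβ, so tanβ = tanφ / FS.
tanβ = tan30.6° / 1.24 = 0.5914 / 1.24 = 0.4769
β = arctan(0.4769) = 25.50°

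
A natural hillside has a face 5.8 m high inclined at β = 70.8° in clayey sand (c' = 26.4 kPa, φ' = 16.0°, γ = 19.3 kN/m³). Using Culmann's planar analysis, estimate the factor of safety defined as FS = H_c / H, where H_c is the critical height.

FS = 2.02

H_c = (4c'/γ) · sinβ cosφ' / [1 − cos(β − φ')]
    = (4·26.4/19.3) · sin70.8°·cos16.0° / [1 − cos54.8°]
    = 5.472 · 0.9078 / 0.4236 = 11.73 m
FS = H_c / H = 11.73 / 5.8 = 2.022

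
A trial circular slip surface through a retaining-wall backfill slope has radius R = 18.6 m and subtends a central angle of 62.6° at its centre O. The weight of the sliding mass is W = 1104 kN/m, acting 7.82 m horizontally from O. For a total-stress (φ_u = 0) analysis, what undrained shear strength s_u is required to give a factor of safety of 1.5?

FS = s_u·L_a·R / (W·d), so s_u = FS·W·d / (L_a·R).
Arc length L_a = R·θ = 18.6·(62.6°·π/180) = 18.6·1.0926 = 20.32 m
s_u = 1.5·1104·7.82 / (20.32·18.6) = 12949.9 / 377.99 = 34.26 kPa

s_u = 34.3 kPa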